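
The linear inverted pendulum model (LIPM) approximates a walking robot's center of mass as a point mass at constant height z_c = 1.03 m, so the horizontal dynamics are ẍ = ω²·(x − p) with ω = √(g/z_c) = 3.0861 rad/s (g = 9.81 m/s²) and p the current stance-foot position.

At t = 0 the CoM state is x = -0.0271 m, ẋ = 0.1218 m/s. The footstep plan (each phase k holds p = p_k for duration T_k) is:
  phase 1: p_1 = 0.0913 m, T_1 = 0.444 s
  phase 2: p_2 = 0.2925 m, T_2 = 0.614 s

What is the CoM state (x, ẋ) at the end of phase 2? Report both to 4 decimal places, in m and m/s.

x = -1.4281, ẋ = -5.1981

phase 1: p=0.0913, T=0.444, ωT=1.370228, cosh=2.095149, sinh=1.841100; start (x,ẋ)=(-0.027100, 0.121800) → end (x,ẋ)=(-0.084102, -0.417538)
phase 2: p=0.2925, T=0.614, ωT=1.894865, cosh=3.400996, sinh=3.250657; start (x,ẋ)=(-0.084102, -0.417538) → end (x,ẋ)=(-1.428126, -5.198066)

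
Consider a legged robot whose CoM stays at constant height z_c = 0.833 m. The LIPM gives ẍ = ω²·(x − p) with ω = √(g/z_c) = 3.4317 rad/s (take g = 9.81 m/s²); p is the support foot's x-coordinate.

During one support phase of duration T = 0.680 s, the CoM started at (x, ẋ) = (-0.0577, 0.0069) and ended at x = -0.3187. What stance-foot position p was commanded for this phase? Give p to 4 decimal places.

p = 0.0068

ωT = 3.4317·0.680 = 2.333556; cosh(ωT) = 5.205753, sinh(ωT) = 5.108802
x(T) = p + (x₀−p)·cosh(ωT) + (ẋ₀/ω)·sinh(ωT) ⇒ p·(1 − cosh) = x(T) − x₀·cosh − (ẋ₀/ω)·sinh
numerator   = -0.3187 − (-0.0577)·5.205753 − (0.0069/3.4317)·5.108802 = -0.028600
denominator = 1 − 5.205753 = -4.205753
p = -0.028600 / -4.205753 = 0.0068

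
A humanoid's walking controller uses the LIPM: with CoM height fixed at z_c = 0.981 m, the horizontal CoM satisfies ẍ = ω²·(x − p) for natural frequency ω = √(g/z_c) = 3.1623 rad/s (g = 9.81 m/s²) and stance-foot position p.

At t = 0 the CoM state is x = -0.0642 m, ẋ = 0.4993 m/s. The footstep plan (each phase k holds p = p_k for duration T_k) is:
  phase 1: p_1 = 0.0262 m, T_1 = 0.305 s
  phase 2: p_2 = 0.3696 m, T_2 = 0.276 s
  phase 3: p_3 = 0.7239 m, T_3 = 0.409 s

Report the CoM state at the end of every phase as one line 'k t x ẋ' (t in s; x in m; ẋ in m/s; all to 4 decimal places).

1 0.3050 0.0674 0.4296
2 0.5810 0.0790 -0.3402
3 0.9900 -0.7212 -4.1036

phase 1: p=0.0262, T=0.305, ωT=0.964502, cosh=1.502326, sinh=1.121153; start (x,ẋ)=(-0.064200, 0.499300) → end (x,ẋ)=(0.067410, 0.429605)
phase 2: p=0.3696, T=0.276, ωT=0.872795, cosh=1.405687, sinh=0.987904; start (x,ẋ)=(0.067410, 0.429605) → end (x,ẋ)=(0.079025, -0.340166)
phase 3: p=0.7239, T=0.409, ωT=1.293381, cosh=1.959715, sinh=1.685373; start (x,ẋ)=(0.079025, -0.340166) → end (x,ẋ)=(-0.721166, -4.103592)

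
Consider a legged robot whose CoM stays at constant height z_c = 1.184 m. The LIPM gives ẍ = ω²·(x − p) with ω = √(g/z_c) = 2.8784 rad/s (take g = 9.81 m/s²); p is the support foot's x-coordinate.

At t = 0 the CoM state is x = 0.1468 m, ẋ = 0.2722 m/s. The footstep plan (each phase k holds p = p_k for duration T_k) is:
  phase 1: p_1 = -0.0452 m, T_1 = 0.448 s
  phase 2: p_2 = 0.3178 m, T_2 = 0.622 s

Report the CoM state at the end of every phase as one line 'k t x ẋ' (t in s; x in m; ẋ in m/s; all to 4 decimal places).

phase 1: p=-0.0452, T=0.448, ωT=1.289523, cosh=1.953228, sinh=1.677826; start (x,ẋ)=(0.146800, 0.272200) → end (x,ẋ)=(0.488486, 1.458924)
phase 2: p=0.3178, T=0.622, ωT=1.790365, cosh=3.079269, sinh=2.912369; start (x,ẋ)=(0.488486, 1.458924) → end (x,ẋ)=(2.319529, 5.923273)

1 0.4480 0.4885 1.4589
2 1.0700 2.3195 5.9233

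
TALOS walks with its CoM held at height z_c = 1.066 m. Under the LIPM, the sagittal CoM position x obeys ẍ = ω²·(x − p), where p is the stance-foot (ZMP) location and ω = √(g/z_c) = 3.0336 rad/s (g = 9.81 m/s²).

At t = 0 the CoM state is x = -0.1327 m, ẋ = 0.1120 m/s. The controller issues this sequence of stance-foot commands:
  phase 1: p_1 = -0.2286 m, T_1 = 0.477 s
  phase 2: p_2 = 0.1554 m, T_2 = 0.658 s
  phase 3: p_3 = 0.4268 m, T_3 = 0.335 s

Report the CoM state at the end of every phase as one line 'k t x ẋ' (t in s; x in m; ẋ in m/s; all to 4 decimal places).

phase 1: p=-0.2286, T=0.477, ωT=1.447027, cosh=2.242864, sinh=2.007596; start (x,ẋ)=(-0.132700, 0.112000) → end (x,ẋ)=(0.060611, 0.835255)
phase 2: p=0.1554, T=0.658, ωT=1.996109, cosh=3.748111, sinh=3.612248; start (x,ẋ)=(0.060611, 0.835255) → end (x,ẋ)=(0.794696, 2.091917)
phase 3: p=0.4268, T=0.335, ωT=1.016256, cosh=1.562389, sinh=1.200442; start (x,ẋ)=(0.794696, 2.091917) → end (x,ẋ)=(1.829401, 4.608143)

1 0.4770 0.0606 0.8353
2 1.1350 0.7947 2.0919
3 1.4700 1.8294 4.6081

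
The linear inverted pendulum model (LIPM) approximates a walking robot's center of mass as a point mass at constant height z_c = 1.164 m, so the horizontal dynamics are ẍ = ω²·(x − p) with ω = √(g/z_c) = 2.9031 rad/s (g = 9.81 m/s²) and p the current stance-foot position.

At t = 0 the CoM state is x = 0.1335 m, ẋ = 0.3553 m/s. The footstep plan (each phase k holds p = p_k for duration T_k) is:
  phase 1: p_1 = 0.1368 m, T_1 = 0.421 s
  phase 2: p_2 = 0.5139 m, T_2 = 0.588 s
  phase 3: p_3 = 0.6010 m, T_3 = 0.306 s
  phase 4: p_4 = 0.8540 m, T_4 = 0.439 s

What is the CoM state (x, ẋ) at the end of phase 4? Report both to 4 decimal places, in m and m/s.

phase 1: p=0.1368, T=0.421, ωT=1.222205, cosh=1.844622, sinh=1.550043; start (x,ẋ)=(0.133500, 0.355300) → end (x,ẋ)=(0.320417, 0.640545)
phase 2: p=0.5139, T=0.588, ωT=1.707023, cosh=2.846965, sinh=2.665560; start (x,ẋ)=(0.320417, 0.640545) → end (x,ẋ)=(0.551194, 0.326361)
phase 3: p=0.6010, T=0.306, ωT=0.888349, cosh=1.421223, sinh=1.009889; start (x,ẋ)=(0.551194, 0.326361) → end (x,ẋ)=(0.643744, 0.317809)
phase 4: p=0.8540, T=0.439, ωT=1.274461, cosh=1.928177, sinh=1.648596; start (x,ẋ)=(0.643744, 0.317809) → end (x,ẋ)=(0.629065, -0.393500)

x = 0.6291, ẋ = -0.3935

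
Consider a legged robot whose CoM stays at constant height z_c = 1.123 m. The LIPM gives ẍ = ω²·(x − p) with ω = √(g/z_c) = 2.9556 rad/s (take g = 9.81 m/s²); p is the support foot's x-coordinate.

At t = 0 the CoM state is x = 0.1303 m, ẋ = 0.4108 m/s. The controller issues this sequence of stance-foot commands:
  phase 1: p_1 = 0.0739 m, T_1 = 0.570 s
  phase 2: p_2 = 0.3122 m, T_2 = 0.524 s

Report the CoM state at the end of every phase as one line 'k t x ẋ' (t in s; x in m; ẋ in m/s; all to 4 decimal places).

1 0.5700 0.5929 1.5792
2 1.0940 2.2028 5.7471

phase 1: p=0.0739, T=0.570, ωT=1.684692, cosh=2.788146, sinh=2.602644; start (x,ẋ)=(0.130300, 0.410800) → end (x,ẋ)=(0.592894, 1.579220)
phase 2: p=0.3122, T=0.524, ωT=1.548734, cosh=2.459014, sinh=2.246497; start (x,ẋ)=(0.592894, 1.579220) → end (x,ẋ)=(2.202767, 5.747062)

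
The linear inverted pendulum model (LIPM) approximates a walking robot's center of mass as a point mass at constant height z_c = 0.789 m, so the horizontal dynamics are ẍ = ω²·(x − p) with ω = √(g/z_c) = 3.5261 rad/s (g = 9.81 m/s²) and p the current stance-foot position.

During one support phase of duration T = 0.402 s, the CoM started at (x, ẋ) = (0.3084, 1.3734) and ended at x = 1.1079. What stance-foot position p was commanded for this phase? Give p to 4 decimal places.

ωT = 3.5261·0.402 = 1.417492; cosh(ωT) = 2.184540, sinh(ωT) = 1.942219
x(T) = p + (x₀−p)·cosh(ωT) + (ẋ₀/ω)·sinh(ωT) ⇒ p·(1 − cosh) = x(T) − x₀·cosh − (ẋ₀/ω)·sinh
numerator   = 1.1079 − (0.3084)·2.184540 − (1.3734/3.5261)·1.942219 = -0.322297
denominator = 1 − 2.184540 = -1.184540
p = -0.322297 / -1.184540 = 0.2721

p = 0.2721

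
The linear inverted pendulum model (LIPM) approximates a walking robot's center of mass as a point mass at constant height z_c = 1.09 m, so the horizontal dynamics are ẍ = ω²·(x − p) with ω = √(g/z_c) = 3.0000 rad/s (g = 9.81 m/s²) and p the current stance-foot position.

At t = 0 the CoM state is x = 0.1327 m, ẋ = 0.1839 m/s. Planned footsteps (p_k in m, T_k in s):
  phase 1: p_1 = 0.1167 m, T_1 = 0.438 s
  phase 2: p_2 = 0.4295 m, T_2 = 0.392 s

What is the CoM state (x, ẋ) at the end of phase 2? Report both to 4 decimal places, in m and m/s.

x = 0.3386, ẋ = 0.0280

phase 1: p=0.1167, T=0.438, ωT=1.314000, cosh=1.994886, sinh=1.726143; start (x,ẋ)=(0.132700, 0.183900) → end (x,ẋ)=(0.254431, 0.449714)
phase 2: p=0.4295, T=0.392, ωT=1.176000, cosh=1.774947, sinh=1.466436; start (x,ẋ)=(0.254431, 0.449714) → end (x,ẋ)=(0.338587, 0.028035)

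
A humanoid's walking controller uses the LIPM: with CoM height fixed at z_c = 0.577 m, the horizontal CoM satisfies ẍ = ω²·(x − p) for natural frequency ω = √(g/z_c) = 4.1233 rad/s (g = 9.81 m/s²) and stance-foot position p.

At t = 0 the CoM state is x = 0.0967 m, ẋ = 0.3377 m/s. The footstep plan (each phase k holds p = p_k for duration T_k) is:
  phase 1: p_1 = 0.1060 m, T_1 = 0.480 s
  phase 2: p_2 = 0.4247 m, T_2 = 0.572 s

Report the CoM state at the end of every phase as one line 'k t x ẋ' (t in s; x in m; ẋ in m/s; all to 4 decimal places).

1 0.4800 0.3624 1.1092
2 1.0520 1.5020 4.5711

phase 1: p=0.1060, T=0.480, ωT=1.979184, cosh=3.687509, sinh=3.549327; start (x,ẋ)=(0.096700, 0.337700) → end (x,ẋ)=(0.362398, 1.109167)
phase 2: p=0.4247, T=0.572, ωT=2.358528, cosh=5.334964, sinh=5.240405; start (x,ẋ)=(0.362398, 1.109167) → end (x,ẋ)=(1.501986, 4.571147)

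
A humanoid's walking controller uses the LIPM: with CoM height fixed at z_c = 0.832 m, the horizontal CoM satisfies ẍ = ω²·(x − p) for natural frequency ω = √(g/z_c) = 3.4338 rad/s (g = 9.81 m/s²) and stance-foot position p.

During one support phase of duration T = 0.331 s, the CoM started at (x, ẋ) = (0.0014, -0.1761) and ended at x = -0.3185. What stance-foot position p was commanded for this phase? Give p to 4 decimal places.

ωT = 3.4338·0.331 = 1.136588; cosh(ωT) = 1.718515, sinh(ωT) = 1.397603
x(T) = p + (x₀−p)·cosh(ωT) + (ẋ₀/ω)·sinh(ωT) ⇒ p·(1 − cosh) = x(T) − x₀·cosh − (ẋ₀/ω)·sinh
numerator   = -0.3185 − (0.0014)·1.718515 − (-0.1761/3.4338)·1.397603 = -0.249231
denominator = 1 − 1.718515 = -0.718515
p = -0.249231 / -0.718515 = 0.3469

p = 0.3469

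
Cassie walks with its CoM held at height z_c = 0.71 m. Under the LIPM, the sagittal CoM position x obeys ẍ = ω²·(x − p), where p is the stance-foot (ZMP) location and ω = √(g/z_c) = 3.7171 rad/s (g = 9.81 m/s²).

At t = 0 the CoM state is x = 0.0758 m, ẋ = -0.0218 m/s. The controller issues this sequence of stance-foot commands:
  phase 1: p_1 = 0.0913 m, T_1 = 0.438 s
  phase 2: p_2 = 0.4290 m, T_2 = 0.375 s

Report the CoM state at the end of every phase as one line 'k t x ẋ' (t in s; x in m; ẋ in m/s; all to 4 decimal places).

phase 1: p=0.0913, T=0.438, ωT=1.628090, cosh=2.645219, sinh=2.448915; start (x,ẋ)=(0.075800, -0.021800) → end (x,ẋ)=(0.035937, -0.198760)
phase 2: p=0.4290, T=0.375, ωT=1.393912, cosh=2.139346, sinh=1.891243; start (x,ẋ)=(0.035937, -0.198760) → end (x,ẋ)=(-0.513026, -3.188428)

1 0.4380 0.0359 -0.1988
2 0.8130 -0.5130 -3.1884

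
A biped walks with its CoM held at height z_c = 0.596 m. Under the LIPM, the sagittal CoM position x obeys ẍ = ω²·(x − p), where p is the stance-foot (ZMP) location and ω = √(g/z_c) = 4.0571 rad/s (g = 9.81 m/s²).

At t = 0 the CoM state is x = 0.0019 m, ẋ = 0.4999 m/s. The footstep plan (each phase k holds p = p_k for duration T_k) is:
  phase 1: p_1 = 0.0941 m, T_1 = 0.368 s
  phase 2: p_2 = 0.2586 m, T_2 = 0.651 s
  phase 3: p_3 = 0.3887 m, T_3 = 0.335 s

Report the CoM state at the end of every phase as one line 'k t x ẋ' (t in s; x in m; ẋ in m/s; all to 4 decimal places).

1 0.3680 0.1389 0.3782
2 1.0190 0.0654 -0.7224
3 1.3540 -0.6058 -3.8835

phase 1: p=0.0941, T=0.368, ωT=1.493013, cosh=2.337589, sinh=2.112895; start (x,ẋ)=(0.001900, 0.499900) → end (x,ẋ)=(0.138917, 0.378202)
phase 2: p=0.2586, T=0.651, ωT=2.641172, cosh=7.050458, sinh=6.979180; start (x,ẋ)=(0.138917, 0.378202) → end (x,ẋ)=(0.065376, -0.722360)
phase 3: p=0.3887, T=0.335, ωT=1.359129, cosh=2.074842, sinh=1.817957; start (x,ẋ)=(0.065376, -0.722360) → end (x,ẋ)=(-0.605829, -3.883499)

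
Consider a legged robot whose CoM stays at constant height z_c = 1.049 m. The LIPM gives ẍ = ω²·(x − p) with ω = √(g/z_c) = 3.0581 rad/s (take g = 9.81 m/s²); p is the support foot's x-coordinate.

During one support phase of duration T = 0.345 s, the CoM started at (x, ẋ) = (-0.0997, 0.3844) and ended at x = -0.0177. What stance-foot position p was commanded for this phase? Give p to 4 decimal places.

p = 0.0259

ωT = 3.0581·0.345 = 1.055044; cosh(ωT) = 1.610140, sinh(ωT) = 1.261963
x(T) = p + (x₀−p)·cosh(ωT) + (ẋ₀/ω)·sinh(ωT) ⇒ p·(1 − cosh) = x(T) − x₀·cosh − (ẋ₀/ω)·sinh
numerator   = -0.0177 − (-0.0997)·1.610140 − (0.3844/3.0581)·1.261963 = -0.015796
denominator = 1 − 1.610140 = -0.610140
p = -0.015796 / -0.610140 = 0.0259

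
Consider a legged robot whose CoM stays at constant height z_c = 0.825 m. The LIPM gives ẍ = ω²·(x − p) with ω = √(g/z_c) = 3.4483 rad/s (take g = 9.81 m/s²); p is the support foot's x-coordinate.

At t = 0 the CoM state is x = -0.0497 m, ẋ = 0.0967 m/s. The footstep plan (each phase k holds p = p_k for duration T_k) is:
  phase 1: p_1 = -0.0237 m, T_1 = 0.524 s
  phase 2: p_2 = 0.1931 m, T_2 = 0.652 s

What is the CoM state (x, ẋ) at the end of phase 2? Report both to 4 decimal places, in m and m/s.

phase 1: p=-0.0237, T=0.524, ωT=1.806909, cosh=3.127876, sinh=2.963715; start (x,ẋ)=(-0.049700, 0.096700) → end (x,ẋ)=(-0.021914, 0.036751)
phase 2: p=0.1931, T=0.652, ωT=2.248292, cosh=4.788560, sinh=4.682981; start (x,ẋ)=(-0.021914, 0.036751) → end (x,ẋ)=(-0.786597, -3.296128)

x = -0.7866, ẋ = -3.2961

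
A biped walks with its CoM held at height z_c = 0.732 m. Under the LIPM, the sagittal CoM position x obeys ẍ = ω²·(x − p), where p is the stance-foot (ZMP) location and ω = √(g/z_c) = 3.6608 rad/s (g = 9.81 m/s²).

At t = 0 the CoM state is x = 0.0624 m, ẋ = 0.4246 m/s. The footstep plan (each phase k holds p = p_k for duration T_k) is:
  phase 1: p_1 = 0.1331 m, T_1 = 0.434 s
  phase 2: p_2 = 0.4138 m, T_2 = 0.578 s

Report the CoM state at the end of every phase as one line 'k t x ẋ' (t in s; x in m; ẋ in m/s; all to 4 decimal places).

phase 1: p=0.1331, T=0.434, ωT=1.588787, cosh=2.550989, sinh=2.346816; start (x,ẋ)=(0.062400, 0.424600) → end (x,ẋ)=(0.224942, 0.475750)
phase 2: p=0.4138, T=0.578, ωT=2.115942, cosh=4.208961, sinh=4.088441; start (x,ẋ)=(0.224942, 0.475750) → end (x,ẋ)=(0.150229, -0.824218)

1 0.4340 0.2249 0.4758
2 1.0120 0.1502 -0.8242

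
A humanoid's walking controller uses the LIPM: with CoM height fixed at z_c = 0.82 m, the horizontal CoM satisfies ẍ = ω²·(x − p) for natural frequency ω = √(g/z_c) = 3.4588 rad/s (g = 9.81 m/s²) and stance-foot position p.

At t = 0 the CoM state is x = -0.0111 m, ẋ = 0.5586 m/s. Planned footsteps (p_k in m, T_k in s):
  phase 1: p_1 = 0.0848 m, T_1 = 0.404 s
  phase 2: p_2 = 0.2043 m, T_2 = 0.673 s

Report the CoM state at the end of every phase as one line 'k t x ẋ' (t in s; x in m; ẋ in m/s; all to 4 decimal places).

1 0.4040 0.1856 0.5689
2 1.0770 0.9431 2.6171

phase 1: p=0.0848, T=0.404, ωT=1.397355, cosh=2.145869, sinh=1.898619; start (x,ẋ)=(-0.011100, 0.558600) → end (x,ẋ)=(0.185640, 0.568913)
phase 2: p=0.2043, T=0.673, ωT=2.327772, cosh=5.176292, sinh=5.078780; start (x,ẋ)=(0.185640, 0.568913) → end (x,ẋ)=(0.943083, 2.617072)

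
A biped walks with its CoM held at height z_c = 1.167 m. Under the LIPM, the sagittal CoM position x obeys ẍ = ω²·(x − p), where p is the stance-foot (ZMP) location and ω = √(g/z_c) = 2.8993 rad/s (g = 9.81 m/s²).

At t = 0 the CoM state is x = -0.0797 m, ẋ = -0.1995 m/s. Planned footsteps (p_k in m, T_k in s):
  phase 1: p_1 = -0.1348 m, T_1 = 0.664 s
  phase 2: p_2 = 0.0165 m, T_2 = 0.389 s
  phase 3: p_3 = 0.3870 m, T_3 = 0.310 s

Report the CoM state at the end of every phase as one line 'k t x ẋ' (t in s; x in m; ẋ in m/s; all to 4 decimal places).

phase 1: p=-0.1348, T=0.664, ωT=1.925135, cosh=3.500966, sinh=3.355110; start (x,ẋ)=(-0.079700, -0.199500) → end (x,ẋ)=(-0.172761, -0.162459)
phase 2: p=0.0165, T=0.389, ωT=1.127828, cosh=1.706337, sinh=1.382602; start (x,ẋ)=(-0.172761, -0.162459) → end (x,ẋ)=(-0.383916, -1.035877)
phase 3: p=0.3870, T=0.310, ωT=0.898783, cosh=1.431838, sinh=1.024773; start (x,ẋ)=(-0.383916, -1.035877) → end (x,ẋ)=(-1.082963, -3.773695)

1 0.6640 -0.1728 -0.1625
2 1.0530 -0.3839 -1.0359
3 1.3630 -1.0830 -3.7737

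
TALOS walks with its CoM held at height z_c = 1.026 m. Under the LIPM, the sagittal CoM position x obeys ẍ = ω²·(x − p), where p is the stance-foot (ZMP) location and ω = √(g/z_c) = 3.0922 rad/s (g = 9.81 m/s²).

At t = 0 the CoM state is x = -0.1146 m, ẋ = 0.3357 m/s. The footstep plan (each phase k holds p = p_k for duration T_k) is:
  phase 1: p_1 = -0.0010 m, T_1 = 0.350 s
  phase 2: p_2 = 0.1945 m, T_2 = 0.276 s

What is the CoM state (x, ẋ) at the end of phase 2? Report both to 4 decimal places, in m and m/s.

x = -0.1101, ẋ = -0.5853

phase 1: p=-0.0010, T=0.350, ωT=1.082270, cosh=1.645099, sinh=1.306273; start (x,ẋ)=(-0.114600, 0.335700) → end (x,ẋ)=(-0.046070, 0.093400)
phase 2: p=0.1945, T=0.276, ωT=0.853447, cosh=1.386835, sinh=0.960891; start (x,ẋ)=(-0.046070, 0.093400) → end (x,ẋ)=(-0.110107, -0.585266)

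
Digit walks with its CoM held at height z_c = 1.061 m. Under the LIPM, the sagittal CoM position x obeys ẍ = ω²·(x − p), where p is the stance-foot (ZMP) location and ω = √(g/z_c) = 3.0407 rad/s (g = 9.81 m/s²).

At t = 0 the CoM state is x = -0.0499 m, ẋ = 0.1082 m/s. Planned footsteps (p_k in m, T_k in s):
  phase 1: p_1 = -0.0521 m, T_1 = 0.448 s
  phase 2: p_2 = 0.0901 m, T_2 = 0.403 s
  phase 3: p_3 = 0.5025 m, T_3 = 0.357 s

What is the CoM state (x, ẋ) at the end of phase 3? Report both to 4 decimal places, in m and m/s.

x = -0.1582, ẋ = -1.5401

phase 1: p=-0.0521, T=0.448, ωT=1.362234, cosh=2.080497, sinh=1.824409; start (x,ẋ)=(-0.049900, 0.108200) → end (x,ẋ)=(0.017397, 0.237314)
phase 2: p=0.0901, T=0.403, ωT=1.225402, cosh=1.849587, sinh=1.555948; start (x,ẋ)=(0.017397, 0.237314) → end (x,ẋ)=(0.077064, 0.094962)
phase 3: p=0.5025, T=0.357, ωT=1.085530, cosh=1.649366, sinh=1.311643; start (x,ẋ)=(0.077064, 0.094962) → end (x,ẋ)=(-0.158236, -1.540144)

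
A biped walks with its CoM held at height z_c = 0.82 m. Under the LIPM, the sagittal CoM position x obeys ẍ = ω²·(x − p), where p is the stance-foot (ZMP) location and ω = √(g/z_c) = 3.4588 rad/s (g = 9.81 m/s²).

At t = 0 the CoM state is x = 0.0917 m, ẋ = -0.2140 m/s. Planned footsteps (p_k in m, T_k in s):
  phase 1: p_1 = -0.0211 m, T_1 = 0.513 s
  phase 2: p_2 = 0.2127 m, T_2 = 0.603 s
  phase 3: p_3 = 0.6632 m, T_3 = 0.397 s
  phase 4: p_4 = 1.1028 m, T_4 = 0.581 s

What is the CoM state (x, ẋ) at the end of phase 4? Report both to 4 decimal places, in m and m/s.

x = 0.6749, ẋ = -1.2203

phase 1: p=-0.0211, T=0.513, ωT=1.774364, cosh=3.033062, sinh=2.863470; start (x,ẋ)=(0.091700, -0.214000) → end (x,ẋ)=(0.143863, 0.468115)
phase 2: p=0.2127, T=0.603, ωT=2.085656, cosh=4.087050, sinh=3.962824; start (x,ẋ)=(0.143863, 0.468115) → end (x,ẋ)=(0.467690, 0.969690)
phase 3: p=0.6632, T=0.397, ωT=1.373144, cosh=2.100525, sinh=1.847216; start (x,ẋ)=(0.467690, 0.969690) → end (x,ẋ)=(0.770402, 0.787717)
phase 4: p=1.1028, T=0.581, ωT=2.009563, cosh=3.797051, sinh=3.663004; start (x,ẋ)=(0.770402, 0.787717) → end (x,ẋ)=(0.674890, -1.220348)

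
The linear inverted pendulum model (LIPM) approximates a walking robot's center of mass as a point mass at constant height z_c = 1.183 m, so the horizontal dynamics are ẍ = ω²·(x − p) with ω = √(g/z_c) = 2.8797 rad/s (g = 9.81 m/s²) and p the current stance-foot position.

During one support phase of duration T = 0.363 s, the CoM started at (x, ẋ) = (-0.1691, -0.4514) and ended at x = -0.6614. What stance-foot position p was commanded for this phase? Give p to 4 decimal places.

ωT = 2.8797·0.363 = 1.045331; cosh(ωT) = 1.597958, sinh(ωT) = 1.246382
x(T) = p + (x₀−p)·cosh(ωT) + (ẋ₀/ω)·sinh(ωT) ⇒ p·(1 − cosh) = x(T) − x₀·cosh − (ẋ₀/ω)·sinh
numerator   = -0.6614 − (-0.1691)·1.597958 − (-0.4514/2.8797)·1.246382 = -0.195812
denominator = 1 − 1.597958 = -0.597958
p = -0.195812 / -0.597958 = 0.3275

p = 0.3275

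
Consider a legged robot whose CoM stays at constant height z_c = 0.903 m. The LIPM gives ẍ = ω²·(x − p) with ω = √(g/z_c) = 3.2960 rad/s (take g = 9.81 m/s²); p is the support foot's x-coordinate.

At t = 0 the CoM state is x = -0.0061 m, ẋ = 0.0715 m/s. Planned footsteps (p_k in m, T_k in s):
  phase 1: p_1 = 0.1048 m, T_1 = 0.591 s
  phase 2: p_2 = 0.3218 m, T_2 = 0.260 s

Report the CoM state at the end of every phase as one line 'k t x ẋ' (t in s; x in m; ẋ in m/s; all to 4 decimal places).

1 0.5910 -0.2175 -1.0000
2 0.8510 -0.7210 -3.1070

phase 1: p=0.1048, T=0.591, ωT=1.947936, cosh=3.578382, sinh=3.435814; start (x,ẋ)=(-0.006100, 0.071500) → end (x,ẋ)=(-0.217510, -1.000026)
phase 2: p=0.3218, T=0.260, ωT=0.856960, cosh=1.390219, sinh=0.965769; start (x,ẋ)=(-0.217510, -1.000026) → end (x,ẋ)=(-0.720978, -3.106971)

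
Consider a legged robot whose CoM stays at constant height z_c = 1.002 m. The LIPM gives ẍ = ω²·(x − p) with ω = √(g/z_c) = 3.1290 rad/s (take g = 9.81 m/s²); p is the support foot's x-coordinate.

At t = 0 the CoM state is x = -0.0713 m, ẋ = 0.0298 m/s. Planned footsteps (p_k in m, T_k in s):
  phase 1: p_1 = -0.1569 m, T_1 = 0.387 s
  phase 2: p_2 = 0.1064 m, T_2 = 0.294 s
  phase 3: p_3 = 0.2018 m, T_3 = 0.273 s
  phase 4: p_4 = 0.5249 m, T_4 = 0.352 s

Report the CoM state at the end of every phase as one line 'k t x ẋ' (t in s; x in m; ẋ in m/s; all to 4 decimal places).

1 0.3870 0.0141 0.4641
2 0.6810 0.1287 0.3698
3 0.9540 0.2141 0.2931
4 1.3060 0.1310 -0.8118

phase 1: p=-0.1569, T=0.387, ωT=1.210923, cosh=1.827252, sinh=1.529330; start (x,ẋ)=(-0.071300, 0.029800) → end (x,ẋ)=(0.014078, 0.464071)
phase 2: p=0.1064, T=0.294, ωT=0.919926, cosh=1.453827, sinh=1.055278; start (x,ẋ)=(0.014078, 0.464071) → end (x,ẋ)=(0.128691, 0.369835)
phase 3: p=0.2018, T=0.273, ωT=0.854217, cosh=1.387575, sinh=0.961959; start (x,ẋ)=(0.128691, 0.369835) → end (x,ẋ)=(0.214055, 0.293118)
phase 4: p=0.5249, T=0.352, ωT=1.101408, cosh=1.670401, sinh=1.337998; start (x,ẋ)=(0.214055, 0.293118) → end (x,ẋ)=(0.131005, -0.811758)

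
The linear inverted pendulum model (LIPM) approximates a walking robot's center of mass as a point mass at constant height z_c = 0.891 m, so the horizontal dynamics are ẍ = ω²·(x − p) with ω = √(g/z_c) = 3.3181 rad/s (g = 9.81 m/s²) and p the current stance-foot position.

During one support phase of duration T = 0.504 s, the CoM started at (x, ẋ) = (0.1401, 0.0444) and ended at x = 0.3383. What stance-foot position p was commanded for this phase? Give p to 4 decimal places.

p = 0.0468

ωT = 3.3181·0.504 = 1.672322; cosh(ωT) = 2.756165, sinh(ωT) = 2.568354
x(T) = p + (x₀−p)·cosh(ωT) + (ẋ₀/ω)·sinh(ωT) ⇒ p·(1 − cosh) = x(T) − x₀·cosh − (ẋ₀/ω)·sinh
numerator   = 0.3383 − (0.1401)·2.756165 − (0.0444/3.3181)·2.568354 = -0.082206
denominator = 1 − 2.756165 = -1.756165
p = -0.082206 / -1.756165 = 0.0468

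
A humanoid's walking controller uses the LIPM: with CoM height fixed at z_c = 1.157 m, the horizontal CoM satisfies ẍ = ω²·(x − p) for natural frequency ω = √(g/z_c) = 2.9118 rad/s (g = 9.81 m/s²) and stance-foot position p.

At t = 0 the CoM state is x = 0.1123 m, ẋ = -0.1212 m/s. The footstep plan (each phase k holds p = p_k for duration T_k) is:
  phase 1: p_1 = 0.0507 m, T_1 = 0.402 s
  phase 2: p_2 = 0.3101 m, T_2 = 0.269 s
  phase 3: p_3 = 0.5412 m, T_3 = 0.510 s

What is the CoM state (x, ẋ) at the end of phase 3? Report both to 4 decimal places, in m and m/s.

phase 1: p=0.0507, T=0.402, ωT=1.170544, cosh=1.766971, sinh=1.456773; start (x,ẋ)=(0.112300, -0.121200) → end (x,ẋ)=(0.098909, 0.047140)
phase 2: p=0.3101, T=0.269, ωT=0.783274, cosh=1.322767, sinh=0.865859; start (x,ẋ)=(0.098909, 0.047140) → end (x,ẋ)=(0.044761, -0.470101)
phase 3: p=0.5412, T=0.510, ωT=1.485018, cosh=2.320772, sinh=2.094273; start (x,ẋ)=(0.044761, -0.470101) → end (x,ẋ)=(-0.949035, -4.118334)

x = -0.9490, ẋ = -4.1183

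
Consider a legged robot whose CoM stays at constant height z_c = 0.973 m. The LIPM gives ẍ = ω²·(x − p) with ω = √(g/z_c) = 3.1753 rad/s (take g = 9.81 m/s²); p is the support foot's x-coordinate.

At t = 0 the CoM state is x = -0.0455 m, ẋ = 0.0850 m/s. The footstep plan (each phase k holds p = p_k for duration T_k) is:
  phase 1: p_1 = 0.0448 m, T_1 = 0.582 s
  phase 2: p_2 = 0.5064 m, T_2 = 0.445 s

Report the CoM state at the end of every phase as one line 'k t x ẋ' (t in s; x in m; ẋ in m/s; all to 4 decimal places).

phase 1: p=0.0448, T=0.582, ωT=1.848025, cosh=3.252408, sinh=3.094860; start (x,ẋ)=(-0.045500, 0.085000) → end (x,ẋ)=(-0.166046, -0.610933)
phase 2: p=0.5064, T=0.445, ωT=1.413009, cosh=2.175853, sinh=1.932443; start (x,ẋ)=(-0.166046, -0.610933) → end (x,ẋ)=(-1.328549, -5.455487)

1 0.5820 -0.1660 -0.6109
2 1.0270 -1.3285 -5.4555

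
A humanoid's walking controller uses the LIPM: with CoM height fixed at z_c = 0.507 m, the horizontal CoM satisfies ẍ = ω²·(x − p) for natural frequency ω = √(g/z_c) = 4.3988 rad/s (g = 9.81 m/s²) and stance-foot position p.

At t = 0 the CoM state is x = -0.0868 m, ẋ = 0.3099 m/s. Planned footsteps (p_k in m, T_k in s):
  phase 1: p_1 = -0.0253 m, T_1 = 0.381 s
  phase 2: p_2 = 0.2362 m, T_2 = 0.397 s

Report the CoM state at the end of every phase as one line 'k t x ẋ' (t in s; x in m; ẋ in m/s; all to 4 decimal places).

1 0.3810 -0.0137 0.1595
2 0.7780 -0.4013 -2.5846

phase 1: p=-0.0253, T=0.381, ωT=1.675943, cosh=2.765481, sinh=2.578350; start (x,ẋ)=(-0.086800, 0.309900) → end (x,ẋ)=(-0.013730, 0.159512)
phase 2: p=0.2362, T=0.397, ωT=1.746324, cosh=2.953950, sinh=2.779536; start (x,ẋ)=(-0.013730, 0.159512) → end (x,ẋ)=(-0.401287, -2.584607)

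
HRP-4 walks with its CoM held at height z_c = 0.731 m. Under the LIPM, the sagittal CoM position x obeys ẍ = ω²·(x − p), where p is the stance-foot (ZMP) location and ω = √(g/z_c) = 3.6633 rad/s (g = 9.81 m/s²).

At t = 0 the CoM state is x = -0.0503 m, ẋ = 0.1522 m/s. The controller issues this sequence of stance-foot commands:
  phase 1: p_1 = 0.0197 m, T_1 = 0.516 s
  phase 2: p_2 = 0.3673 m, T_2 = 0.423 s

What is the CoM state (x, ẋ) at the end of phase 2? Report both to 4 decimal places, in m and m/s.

x = -0.9335, ẋ = -4.4818

phase 1: p=0.0197, T=0.516, ωT=1.890263, cosh=3.386070, sinh=3.235038; start (x,ẋ)=(-0.050300, 0.152200) → end (x,ẋ)=(-0.082918, -0.314204)
phase 2: p=0.3673, T=0.423, ωT=1.549576, cosh=2.460905, sinh=2.248567; start (x,ẋ)=(-0.082918, -0.314204) → end (x,ẋ)=(-0.933505, -4.481752)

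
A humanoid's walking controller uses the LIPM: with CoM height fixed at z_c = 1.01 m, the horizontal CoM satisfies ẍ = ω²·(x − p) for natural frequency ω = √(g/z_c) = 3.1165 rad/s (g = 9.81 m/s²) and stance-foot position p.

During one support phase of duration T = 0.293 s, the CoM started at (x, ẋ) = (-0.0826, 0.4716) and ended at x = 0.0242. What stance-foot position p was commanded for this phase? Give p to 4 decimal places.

p = 0.0325

ωT = 3.1165·0.293 = 0.913134; cosh(ωT) = 1.446693, sinh(ωT) = 1.045429
x(T) = p + (x₀−p)·cosh(ωT) + (ẋ₀/ω)·sinh(ωT) ⇒ p·(1 − cosh) = x(T) − x₀·cosh − (ẋ₀/ω)·sinh
numerator   = 0.0242 − (-0.0826)·1.446693 − (0.4716/3.1165)·1.045429 = -0.014501
denominator = 1 − 1.446693 = -0.446693
p = -0.014501 / -0.446693 = 0.0325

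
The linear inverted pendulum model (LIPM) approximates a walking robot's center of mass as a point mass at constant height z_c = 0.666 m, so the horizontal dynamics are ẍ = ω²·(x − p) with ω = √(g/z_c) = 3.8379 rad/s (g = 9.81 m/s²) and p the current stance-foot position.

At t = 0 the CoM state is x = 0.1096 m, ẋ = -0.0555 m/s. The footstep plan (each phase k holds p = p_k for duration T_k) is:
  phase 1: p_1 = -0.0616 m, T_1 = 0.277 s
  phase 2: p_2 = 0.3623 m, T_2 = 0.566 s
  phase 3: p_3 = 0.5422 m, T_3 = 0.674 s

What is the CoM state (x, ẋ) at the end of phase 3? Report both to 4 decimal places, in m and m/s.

x = 1.0830, ẋ = 2.1393

phase 1: p=-0.0616, T=0.277, ωT=1.063098, cosh=1.620356, sinh=1.274972; start (x,ẋ)=(0.109600, -0.055500) → end (x,ẋ)=(0.197368, 0.747789)
phase 2: p=0.3623, T=0.566, ωT=2.172251, cosh=4.445973, sinh=4.332052; start (x,ẋ)=(0.197368, 0.747789) → end (x,ẋ)=(0.473085, 0.582483)
phase 3: p=0.5422, T=0.674, ωT=2.586745, cosh=6.680857, sinh=6.605592; start (x,ẋ)=(0.473085, 0.582483) → end (x,ẋ)=(1.082994, 2.139318)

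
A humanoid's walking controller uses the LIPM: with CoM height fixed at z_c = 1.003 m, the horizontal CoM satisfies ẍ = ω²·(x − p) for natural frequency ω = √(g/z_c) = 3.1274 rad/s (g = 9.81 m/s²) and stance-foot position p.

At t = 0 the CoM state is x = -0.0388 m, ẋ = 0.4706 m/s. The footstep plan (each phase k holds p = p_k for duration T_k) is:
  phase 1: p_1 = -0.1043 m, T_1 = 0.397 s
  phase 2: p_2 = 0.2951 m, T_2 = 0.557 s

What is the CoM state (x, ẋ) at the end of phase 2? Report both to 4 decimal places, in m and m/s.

phase 1: p=-0.1043, T=0.397, ωT=1.241578, cosh=1.874999, sinh=1.586071; start (x,ẋ)=(-0.038800, 0.470600) → end (x,ẋ)=(0.257179, 1.207273)
phase 2: p=0.2951, T=0.557, ωT=1.741962, cosh=2.941854, sinh=2.766678; start (x,ẋ)=(0.257179, 1.207273) → end (x,ẋ)=(1.251564, 3.223506)

x = 1.2516, ẋ = 3.2235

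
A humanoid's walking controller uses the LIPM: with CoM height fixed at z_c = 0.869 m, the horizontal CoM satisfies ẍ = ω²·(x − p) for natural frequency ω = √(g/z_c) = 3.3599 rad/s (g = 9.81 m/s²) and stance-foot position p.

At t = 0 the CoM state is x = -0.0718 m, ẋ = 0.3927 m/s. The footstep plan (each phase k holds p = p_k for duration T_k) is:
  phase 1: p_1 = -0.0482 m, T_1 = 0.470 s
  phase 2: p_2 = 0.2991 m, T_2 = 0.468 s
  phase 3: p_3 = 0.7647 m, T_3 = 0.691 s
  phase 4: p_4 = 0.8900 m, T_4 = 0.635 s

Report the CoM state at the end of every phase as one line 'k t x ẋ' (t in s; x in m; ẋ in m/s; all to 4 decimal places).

phase 1: p=-0.0482, T=0.470, ωT=1.579153, cosh=2.528498, sinh=2.322348; start (x,ẋ)=(-0.071800, 0.392700) → end (x,ẋ)=(0.163560, 0.808794)
phase 2: p=0.2991, T=0.468, ωT=1.572433, cosh=2.512949, sinh=2.305409; start (x,ẋ)=(0.163560, 0.808794) → end (x,ẋ)=(0.513452, 0.982571)
phase 3: p=0.7647, T=0.691, ωT=2.321691, cosh=5.145501, sinh=5.047394; start (x,ẋ)=(0.513452, 0.982571) → end (x,ẋ)=(0.947965, 0.794968)
phase 4: p=0.8900, T=0.635, ωT=2.133536, cosh=4.281548, sinh=4.163130; start (x,ẋ)=(0.947965, 0.794968) → end (x,ẋ)=(2.123196, 4.214490)

1 0.4700 0.1636 0.8088
2 0.9380 0.5135 0.9826
3 1.6290 0.9480 0.7950
4 2.2640 2.1232 4.2145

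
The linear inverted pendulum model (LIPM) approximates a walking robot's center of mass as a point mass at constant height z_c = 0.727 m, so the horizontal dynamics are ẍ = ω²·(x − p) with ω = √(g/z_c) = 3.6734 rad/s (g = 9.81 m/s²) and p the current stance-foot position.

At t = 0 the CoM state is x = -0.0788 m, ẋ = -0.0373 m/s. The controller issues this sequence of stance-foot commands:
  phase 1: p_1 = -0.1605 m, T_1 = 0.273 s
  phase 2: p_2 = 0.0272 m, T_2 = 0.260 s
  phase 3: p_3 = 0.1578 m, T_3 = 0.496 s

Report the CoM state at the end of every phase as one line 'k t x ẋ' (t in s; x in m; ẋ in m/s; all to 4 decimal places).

1 0.2730 -0.0461 0.2963
2 0.5330 0.0071 0.1439
3 1.0290 -0.2024 -1.2105

phase 1: p=-0.1605, T=0.273, ωT=1.002838, cosh=1.546422, sinh=1.179586; start (x,ẋ)=(-0.078800, -0.037300) → end (x,ẋ)=(-0.046135, 0.296332)
phase 2: p=0.0272, T=0.260, ωT=0.955084, cosh=1.491834, sinh=1.107055; start (x,ẋ)=(-0.046135, 0.296332) → end (x,ẋ)=(0.007102, 0.143850)
phase 3: p=0.1578, T=0.496, ωT=1.822006, cosh=3.172978, sinh=3.011277; start (x,ẋ)=(0.007102, 0.143850) → end (x,ẋ)=(-0.202439, -1.210529)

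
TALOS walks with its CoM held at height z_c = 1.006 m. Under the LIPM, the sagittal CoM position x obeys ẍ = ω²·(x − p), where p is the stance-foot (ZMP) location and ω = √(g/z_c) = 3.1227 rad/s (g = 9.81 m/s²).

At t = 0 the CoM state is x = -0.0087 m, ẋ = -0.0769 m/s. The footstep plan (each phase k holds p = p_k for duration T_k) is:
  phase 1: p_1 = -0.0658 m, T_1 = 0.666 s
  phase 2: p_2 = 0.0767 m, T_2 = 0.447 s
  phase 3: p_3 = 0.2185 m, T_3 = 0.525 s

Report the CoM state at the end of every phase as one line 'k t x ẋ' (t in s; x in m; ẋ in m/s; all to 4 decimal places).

phase 1: p=-0.0658, T=0.666, ωT=2.079718, cosh=4.063589, sinh=3.938624; start (x,ẋ)=(-0.008700, -0.076900) → end (x,ẋ)=(0.069238, 0.389791)
phase 2: p=0.0767, T=0.447, ωT=1.395847, cosh=2.143008, sinh=1.895385; start (x,ẋ)=(0.069238, 0.389791) → end (x,ẋ)=(0.297300, 0.791159)
phase 3: p=0.2185, T=0.525, ωT=1.639418, cosh=2.673130, sinh=2.479037; start (x,ẋ)=(0.297300, 0.791159) → end (x,ẋ)=(1.057225, 2.724886)

1 0.6660 0.0692 0.3898
2 1.1130 0.2973 0.7912
3 1.6380 1.0572 2.7249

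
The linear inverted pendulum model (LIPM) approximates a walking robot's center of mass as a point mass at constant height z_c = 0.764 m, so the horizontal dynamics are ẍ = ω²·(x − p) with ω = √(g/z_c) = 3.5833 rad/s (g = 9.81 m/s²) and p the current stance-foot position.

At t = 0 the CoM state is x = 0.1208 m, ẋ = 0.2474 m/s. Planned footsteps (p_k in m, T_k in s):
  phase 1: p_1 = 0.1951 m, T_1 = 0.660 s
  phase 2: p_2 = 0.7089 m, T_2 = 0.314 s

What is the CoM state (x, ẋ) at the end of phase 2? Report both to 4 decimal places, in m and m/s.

phase 1: p=0.1951, T=0.660, ωT=2.364978, cosh=5.368878, sinh=5.274927; start (x,ẋ)=(0.120800, 0.247400) → end (x,ẋ)=(0.160387, -0.076132)
phase 2: p=0.7089, T=0.314, ωT=1.125156, cosh=1.702650, sinh=1.378048; start (x,ẋ)=(0.160387, -0.076132) → end (x,ẋ)=(-0.254305, -2.838163)

x = -0.2543, ẋ = -2.8382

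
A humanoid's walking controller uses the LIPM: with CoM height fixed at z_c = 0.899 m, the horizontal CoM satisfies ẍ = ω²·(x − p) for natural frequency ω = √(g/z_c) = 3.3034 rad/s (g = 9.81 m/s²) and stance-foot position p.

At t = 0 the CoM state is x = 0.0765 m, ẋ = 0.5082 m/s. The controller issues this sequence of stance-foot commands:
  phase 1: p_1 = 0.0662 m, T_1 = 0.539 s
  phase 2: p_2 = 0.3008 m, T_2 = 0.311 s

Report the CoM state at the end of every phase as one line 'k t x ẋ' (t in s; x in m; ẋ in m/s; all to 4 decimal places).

1 0.5390 0.5410 1.6485
2 0.8500 1.2871 3.5642

phase 1: p=0.0662, T=0.539, ωT=1.780533, cosh=3.050782, sinh=2.882234; start (x,ẋ)=(0.076500, 0.508200) → end (x,ẋ)=(0.541030, 1.648475)
phase 2: p=0.3008, T=0.311, ωT=1.027357, cosh=1.575813, sinh=1.217861; start (x,ẋ)=(0.541030, 1.648475) → end (x,ẋ)=(1.287099, 3.564154)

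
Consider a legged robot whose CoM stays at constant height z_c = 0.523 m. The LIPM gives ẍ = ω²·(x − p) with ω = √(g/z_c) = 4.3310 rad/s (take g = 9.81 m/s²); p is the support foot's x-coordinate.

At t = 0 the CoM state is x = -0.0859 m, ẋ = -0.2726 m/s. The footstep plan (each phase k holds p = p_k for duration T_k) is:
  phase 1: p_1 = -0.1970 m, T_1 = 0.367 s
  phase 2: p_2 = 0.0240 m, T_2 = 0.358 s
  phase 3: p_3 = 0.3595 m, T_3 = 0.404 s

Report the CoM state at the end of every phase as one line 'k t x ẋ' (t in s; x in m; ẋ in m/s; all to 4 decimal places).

1 0.3670 -0.0612 0.4342
2 0.7250 0.0398 0.2387
3 1.1290 -0.4343 -3.1558

phase 1: p=-0.1970, T=0.367, ωT=1.589477, cosh=2.552609, sinh=2.348576; start (x,ẋ)=(-0.085900, -0.272600) → end (x,ẋ)=(-0.061228, 0.434233)
phase 2: p=0.0240, T=0.358, ωT=1.550498, cosh=2.462980, sinh=2.250837; start (x,ẋ)=(-0.061228, 0.434233) → end (x,ẋ)=(0.039757, 0.238669)
phase 3: p=0.3595, T=0.404, ωT=1.749724, cosh=2.963418, sinh=2.789596; start (x,ẋ)=(0.039757, 0.238669) → end (x,ẋ)=(-0.434305, -3.155775)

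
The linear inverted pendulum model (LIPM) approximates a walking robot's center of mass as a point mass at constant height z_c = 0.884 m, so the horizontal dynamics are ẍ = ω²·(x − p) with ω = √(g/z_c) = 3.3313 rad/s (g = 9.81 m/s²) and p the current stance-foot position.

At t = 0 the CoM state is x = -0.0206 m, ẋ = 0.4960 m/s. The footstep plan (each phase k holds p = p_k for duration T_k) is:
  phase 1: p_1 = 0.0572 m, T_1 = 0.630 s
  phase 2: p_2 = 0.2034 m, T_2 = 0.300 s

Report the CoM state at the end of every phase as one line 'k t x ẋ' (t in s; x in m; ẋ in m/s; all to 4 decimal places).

1 0.6300 0.3332 1.0120
2 0.9300 0.7603 2.0687

phase 1: p=0.0572, T=0.630, ωT=2.098719, cosh=4.139165, sinh=4.016551; start (x,ẋ)=(-0.020600, 0.496000) → end (x,ẋ)=(0.333201, 1.012035)
phase 2: p=0.2034, T=0.300, ωT=0.999390, cosh=1.542364, sinh=1.174260; start (x,ẋ)=(0.333201, 1.012035) → end (x,ẋ)=(0.760335, 2.068683)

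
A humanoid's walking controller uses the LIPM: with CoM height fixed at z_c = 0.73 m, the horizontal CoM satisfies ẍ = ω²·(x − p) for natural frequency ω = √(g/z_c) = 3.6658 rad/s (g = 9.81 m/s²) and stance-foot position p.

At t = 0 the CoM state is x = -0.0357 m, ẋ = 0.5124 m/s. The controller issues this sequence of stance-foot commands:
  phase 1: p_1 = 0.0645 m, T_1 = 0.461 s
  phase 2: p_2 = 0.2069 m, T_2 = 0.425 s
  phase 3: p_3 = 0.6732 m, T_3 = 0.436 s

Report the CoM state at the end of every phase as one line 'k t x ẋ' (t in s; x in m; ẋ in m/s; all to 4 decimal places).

1 0.4610 0.1496 0.4743
2 0.8860 0.3584 0.6995
3 1.3220 0.3156 -0.9362

phase 1: p=0.0645, T=0.461, ωT=1.689934, cosh=2.801827, sinh=2.617295; start (x,ẋ)=(-0.035700, 0.512400) → end (x,ẋ)=(0.149599, 0.474289)
phase 2: p=0.2069, T=0.425, ωT=1.557965, cosh=2.479856, sinh=2.269291; start (x,ẋ)=(0.149599, 0.474289) → end (x,ẋ)=(0.358406, 0.699491)
phase 3: p=0.6732, T=0.436, ωT=1.598289, cosh=2.573403, sinh=2.371161; start (x,ẋ)=(0.358406, 0.699491) → end (x,ẋ)=(0.315563, -0.936177)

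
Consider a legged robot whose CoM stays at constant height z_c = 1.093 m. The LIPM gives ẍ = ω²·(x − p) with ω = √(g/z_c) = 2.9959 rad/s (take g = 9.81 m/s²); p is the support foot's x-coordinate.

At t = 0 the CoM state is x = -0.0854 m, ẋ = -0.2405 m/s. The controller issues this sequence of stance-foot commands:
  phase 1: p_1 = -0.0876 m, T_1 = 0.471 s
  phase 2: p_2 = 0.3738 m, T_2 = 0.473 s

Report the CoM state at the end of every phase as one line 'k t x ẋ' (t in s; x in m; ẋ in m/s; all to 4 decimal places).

1 0.4710 -0.2376 -0.5097
2 0.9440 -1.2916 -4.6689

phase 1: p=-0.0876, T=0.471, ωT=1.411069, cosh=2.172109, sinh=1.928227; start (x,ẋ)=(-0.085400, -0.240500) → end (x,ẋ)=(-0.237612, -0.509683)
phase 2: p=0.3738, T=0.473, ωT=1.417061, cosh=2.183702, sinh=1.941276; start (x,ẋ)=(-0.237612, -0.509683) → end (x,ẋ)=(-1.291606, -4.668891)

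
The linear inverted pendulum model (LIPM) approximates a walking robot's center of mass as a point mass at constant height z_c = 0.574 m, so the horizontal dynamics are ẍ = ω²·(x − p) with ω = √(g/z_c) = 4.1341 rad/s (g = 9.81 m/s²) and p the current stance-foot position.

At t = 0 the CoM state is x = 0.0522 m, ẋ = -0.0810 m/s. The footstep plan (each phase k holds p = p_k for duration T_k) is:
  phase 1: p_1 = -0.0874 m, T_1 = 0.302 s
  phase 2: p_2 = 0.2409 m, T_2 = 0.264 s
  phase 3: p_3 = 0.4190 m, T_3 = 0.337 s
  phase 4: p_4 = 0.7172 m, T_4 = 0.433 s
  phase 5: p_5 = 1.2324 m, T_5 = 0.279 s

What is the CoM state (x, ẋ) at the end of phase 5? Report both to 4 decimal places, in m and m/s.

x = 0.9266, ẋ = -0.5125

phase 1: p=-0.0874, T=0.302, ωT=1.248498, cosh=1.886020, sinh=1.599085; start (x,ẋ)=(0.052200, -0.081000) → end (x,ẋ)=(0.144557, 0.770097)
phase 2: p=0.2409, T=0.264, ωT=1.091402, cosh=1.657097, sinh=1.321351; start (x,ẋ)=(0.144557, 0.770097) → end (x,ẋ)=(0.327391, 0.749844)
phase 3: p=0.4190, T=0.337, ωT=1.393192, cosh=2.137983, sinh=1.889702; start (x,ẋ)=(0.327391, 0.749844) → end (x,ẋ)=(0.565896, 0.887485)
phase 4: p=0.7172, T=0.433, ωT=1.790065, cosh=3.078396, sinh=2.911447; start (x,ẋ)=(0.565896, 0.887485) → end (x,ẋ)=(0.876439, 0.910904)
phase 5: p=1.2324, T=0.279, ωT=1.153414, cosh=1.742275, sinh=1.426718; start (x,ẋ)=(0.876439, 0.910904) → end (x,ẋ)=(0.926580, -0.512480)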